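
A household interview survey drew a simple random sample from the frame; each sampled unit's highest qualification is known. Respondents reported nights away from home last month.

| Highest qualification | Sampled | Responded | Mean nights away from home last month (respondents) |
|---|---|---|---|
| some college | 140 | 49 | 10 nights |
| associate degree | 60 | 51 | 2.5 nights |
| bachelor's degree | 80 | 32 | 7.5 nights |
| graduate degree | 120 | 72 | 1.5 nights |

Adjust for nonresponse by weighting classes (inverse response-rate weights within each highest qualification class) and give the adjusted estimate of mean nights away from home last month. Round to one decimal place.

5.8

Response rates by class: some college 49/140 = 35%, associate degree 51/60 = 85%, bachelor's degree 32/80 = 40%, graduate degree 72/120 = 60%.
Inverse-response-rate weighting restores each class to its sampled count, so class totals weight by n_sampled:
  some college: 140 × 10 = 1400
  associate degree: 60 × 2.5 = 150
  bachelor's degree: 80 × 7.5 = 600
  graduate degree: 120 × 1.5 = 180
Adjusted estimate = 2330 / 400 = 5.825 → 5.8.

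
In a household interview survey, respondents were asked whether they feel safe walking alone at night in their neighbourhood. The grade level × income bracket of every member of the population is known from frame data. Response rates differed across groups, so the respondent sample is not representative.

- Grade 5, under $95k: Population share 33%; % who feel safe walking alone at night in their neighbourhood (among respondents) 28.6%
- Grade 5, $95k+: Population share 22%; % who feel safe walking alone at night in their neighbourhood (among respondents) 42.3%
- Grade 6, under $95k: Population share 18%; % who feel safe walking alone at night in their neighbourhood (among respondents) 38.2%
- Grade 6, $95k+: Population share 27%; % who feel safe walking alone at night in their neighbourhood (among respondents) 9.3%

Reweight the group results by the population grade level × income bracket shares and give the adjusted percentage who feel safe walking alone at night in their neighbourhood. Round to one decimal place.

Post-stratification weights by population share, not respondent share:
  Grade 5, under $95k: 0.33 × 28.6 = 9.438
  Grade 5, $95k+: 0.22 × 42.3 = 9.306
  Grade 6, under $95k: 0.18 × 38.2 = 6.876
  Grade 6, $95k+: 0.27 × 9.3 = 2.511
Post-stratified estimate = 28.131 → 28.1%.

28.1%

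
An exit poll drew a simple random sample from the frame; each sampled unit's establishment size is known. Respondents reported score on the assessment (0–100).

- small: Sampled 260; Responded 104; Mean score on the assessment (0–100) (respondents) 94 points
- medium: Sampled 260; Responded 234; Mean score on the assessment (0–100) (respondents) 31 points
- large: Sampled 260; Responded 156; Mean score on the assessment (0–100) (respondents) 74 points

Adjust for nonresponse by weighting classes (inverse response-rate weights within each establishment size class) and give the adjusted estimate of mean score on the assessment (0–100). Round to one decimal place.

Class response rates: small 104/260 = 40%, medium 234/260 = 90%, large 156/260 = 60%.
Weighting each respondent by the inverse class response rate inflates each class back to its sampled size, so the class weight is n_sampled:
  small: 260 × 94 = 24,440
  medium: 260 × 31 = 8060
  large: 260 × 74 = 19,240
Adjusted estimate = 51,740 / 780 = 66.3333 → 66.3.

66.3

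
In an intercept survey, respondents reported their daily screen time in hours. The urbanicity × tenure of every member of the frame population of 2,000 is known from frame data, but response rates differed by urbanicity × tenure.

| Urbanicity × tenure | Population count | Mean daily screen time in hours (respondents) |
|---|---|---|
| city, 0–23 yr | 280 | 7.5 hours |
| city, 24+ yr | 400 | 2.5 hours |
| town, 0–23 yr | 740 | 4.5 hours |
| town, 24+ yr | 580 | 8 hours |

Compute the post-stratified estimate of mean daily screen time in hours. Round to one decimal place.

Each cell contributes population-share × respondent value:
  city, 0–23 yr: (280/2,000) × 7.5 = 1.05
  city, 24+ yr: (400/2,000) × 2.5 = 0.5
  town, 0–23 yr: (740/2,000) × 4.5 = 1.665
  town, 24+ yr: (580/2,000) × 8 = 2.32
Post-stratified estimate = 5.535 → 5.5.

5.5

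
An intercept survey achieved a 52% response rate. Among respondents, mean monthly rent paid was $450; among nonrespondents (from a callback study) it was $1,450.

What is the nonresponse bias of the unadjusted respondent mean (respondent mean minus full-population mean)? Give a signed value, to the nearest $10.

-$480

Nonresponse fraction = 1 − 0.52 = 0.48.
Bias = (nonresponse fraction) × (respondent mean − nonrespondent mean)
     = 0.48 × (450 − 1450) = 0.48 × -1000 = -480.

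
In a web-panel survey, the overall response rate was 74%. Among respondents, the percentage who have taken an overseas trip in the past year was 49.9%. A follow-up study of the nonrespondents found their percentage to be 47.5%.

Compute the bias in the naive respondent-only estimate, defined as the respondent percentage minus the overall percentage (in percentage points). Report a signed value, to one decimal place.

Nonresponse fraction = 1 − 0.74 = 0.26.
Bias = (nonresponse fraction) × (respondent percentage − nonrespondent percentage)
     = 0.26 × (49.9 − 47.5) = 0.26 × 2.4 = 0.624.

+0.6 percentage points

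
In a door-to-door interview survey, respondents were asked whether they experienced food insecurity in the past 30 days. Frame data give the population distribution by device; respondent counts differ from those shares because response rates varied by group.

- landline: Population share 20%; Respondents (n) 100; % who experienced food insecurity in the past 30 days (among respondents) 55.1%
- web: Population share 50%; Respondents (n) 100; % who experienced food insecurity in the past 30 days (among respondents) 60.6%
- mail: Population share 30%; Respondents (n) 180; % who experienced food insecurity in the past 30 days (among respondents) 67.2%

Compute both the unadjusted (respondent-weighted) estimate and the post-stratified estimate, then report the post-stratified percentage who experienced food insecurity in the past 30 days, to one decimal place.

Without adjustment, the pooled respondent share is:
  (100/380)×55.1 + (100/380)×60.6 + (180/380)×67.2 = 62.2789%
Reweighting by population device shares:
  0.2×55.1 + 0.5×60.6 + 0.3×67.2 = 61.48%

61.5%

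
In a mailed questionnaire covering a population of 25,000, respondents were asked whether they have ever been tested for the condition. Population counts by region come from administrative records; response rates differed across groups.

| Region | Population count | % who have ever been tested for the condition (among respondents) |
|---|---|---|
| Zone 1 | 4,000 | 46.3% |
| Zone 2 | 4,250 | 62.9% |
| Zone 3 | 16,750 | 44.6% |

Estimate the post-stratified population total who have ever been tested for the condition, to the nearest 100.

Estimated count per cell = population count × respondent percentage:
  Zone 1: 4,000 × 46.3% = 1852
  Zone 2: 4,250 × 62.9% = 2673.25
  Zone 3: 16,750 × 44.6% = 7470.5
Estimated total = 11995.8 → 12,000.

12,000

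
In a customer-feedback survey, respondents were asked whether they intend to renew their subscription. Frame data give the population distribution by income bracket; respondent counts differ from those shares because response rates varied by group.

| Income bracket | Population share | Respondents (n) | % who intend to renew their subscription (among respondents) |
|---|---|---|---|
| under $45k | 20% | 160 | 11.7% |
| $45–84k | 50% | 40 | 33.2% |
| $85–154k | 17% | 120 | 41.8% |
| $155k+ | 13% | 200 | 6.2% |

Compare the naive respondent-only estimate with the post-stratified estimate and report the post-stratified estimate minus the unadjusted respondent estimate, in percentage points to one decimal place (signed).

Without adjustment, the pooled respondent share is:
  (160/520)×11.7 + (40/520)×33.2 + (120/520)×41.8 + (200/520)×6.2 = 18.1846%
Reweighting by population income bracket shares:
  0.2×11.7 + 0.5×33.2 + 0.17×41.8 + 0.13×6.2 = 26.852%
Difference = 26.852 − 18.1846 = 8.6674 pp.

+8.7 percentage points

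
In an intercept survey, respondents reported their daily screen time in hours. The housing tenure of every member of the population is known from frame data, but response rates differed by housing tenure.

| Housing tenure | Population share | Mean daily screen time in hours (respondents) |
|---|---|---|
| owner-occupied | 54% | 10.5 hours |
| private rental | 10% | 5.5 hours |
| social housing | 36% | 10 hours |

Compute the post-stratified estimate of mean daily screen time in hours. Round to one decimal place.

9.8

Weight each group's respondent value by its population share:
  owner-occupied: 0.54 × 10.5 = 5.67
  private rental: 0.1 × 5.5 = 0.55
  social housing: 0.36 × 10 = 3.6
Post-stratified estimate = 9.82 → 9.8.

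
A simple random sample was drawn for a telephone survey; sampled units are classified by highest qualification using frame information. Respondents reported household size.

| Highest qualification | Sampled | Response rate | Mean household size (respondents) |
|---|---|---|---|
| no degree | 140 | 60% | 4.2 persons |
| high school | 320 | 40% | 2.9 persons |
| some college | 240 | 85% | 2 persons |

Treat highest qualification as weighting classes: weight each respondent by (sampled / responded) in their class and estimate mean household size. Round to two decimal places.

2.85

Each respondent's weight = sampled/responded in their class; summing within a class gives n_sampled, so:
  no degree: 140 × 4.2 = 588
  high school: 320 × 2.9 = 928
  some college: 240 × 2 = 480
Adjusted estimate = 1996 / 700 = 2.85143 → 2.85.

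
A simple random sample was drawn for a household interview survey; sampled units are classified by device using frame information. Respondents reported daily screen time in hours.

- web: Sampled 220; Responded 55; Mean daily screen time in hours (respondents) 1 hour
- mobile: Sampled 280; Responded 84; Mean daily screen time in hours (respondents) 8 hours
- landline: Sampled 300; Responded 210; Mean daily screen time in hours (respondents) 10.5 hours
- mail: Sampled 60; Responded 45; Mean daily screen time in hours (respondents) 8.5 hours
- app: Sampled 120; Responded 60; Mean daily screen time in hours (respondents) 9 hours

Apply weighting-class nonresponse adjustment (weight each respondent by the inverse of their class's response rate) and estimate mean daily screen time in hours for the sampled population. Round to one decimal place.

Class response rates: web 55/220 = 25%, mobile 84/280 = 30%, landline 210/300 = 70%, mail 45/60 = 75%, app 60/120 = 50%.
Weighting each respondent by the inverse class response rate inflates each class back to its sampled size, so the class weight is n_sampled:
  web: 220 × 1 = 220
  mobile: 280 × 8 = 2240
  landline: 300 × 10.5 = 3150
  mail: 60 × 8.5 = 510
  app: 120 × 9 = 1080
Adjusted estimate = 7200 / 980 = 7.34694 → 7.3.

7.3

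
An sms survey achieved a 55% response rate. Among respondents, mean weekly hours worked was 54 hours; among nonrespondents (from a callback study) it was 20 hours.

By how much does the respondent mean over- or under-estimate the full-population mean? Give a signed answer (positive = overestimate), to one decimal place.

+15.3

Nonresponse fraction = 1 − 0.55 = 0.45.
Bias = (nonresponse fraction) × (respondent mean − nonrespondent mean)
     = 0.45 × (54 − 20) = 0.45 × 34 = 15.3.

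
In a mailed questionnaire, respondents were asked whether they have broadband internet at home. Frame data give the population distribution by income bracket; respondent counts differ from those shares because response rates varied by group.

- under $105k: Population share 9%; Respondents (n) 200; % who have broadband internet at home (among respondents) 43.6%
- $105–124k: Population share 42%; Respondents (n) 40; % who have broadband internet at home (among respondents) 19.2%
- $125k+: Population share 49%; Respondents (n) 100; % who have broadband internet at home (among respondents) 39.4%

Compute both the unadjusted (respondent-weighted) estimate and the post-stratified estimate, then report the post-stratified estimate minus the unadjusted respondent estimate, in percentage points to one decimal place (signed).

-8.2 percentage points

Unadjusted (pooled respondent) estimate weights by respondent counts:
  (200/340)×43.6 + (40/340)×19.2 + (100/340)×39.4 = 39.4941%
Post-stratified estimate weights by population shares:
  0.09×43.6 + 0.42×19.2 + 0.49×39.4 = 31.294%
Difference = 31.294 − 39.4941 = -8.2001 pp.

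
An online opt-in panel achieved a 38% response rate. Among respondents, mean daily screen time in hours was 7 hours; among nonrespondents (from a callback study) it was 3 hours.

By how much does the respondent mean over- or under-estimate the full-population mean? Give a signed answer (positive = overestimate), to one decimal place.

+2.5

Nonresponse fraction = 1 − 0.38 = 0.62.
Bias = (nonresponse fraction) × (respondent mean − nonrespondent mean)
     = 0.62 × (7 − 3) = 0.62 × 4 = 2.48.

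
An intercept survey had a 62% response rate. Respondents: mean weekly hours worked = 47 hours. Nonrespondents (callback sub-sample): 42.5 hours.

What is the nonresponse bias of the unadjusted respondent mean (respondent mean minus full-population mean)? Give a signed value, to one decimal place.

Nonresponse fraction = 1 − 0.62 = 0.38.
Bias = (nonresponse fraction) × (respondent mean − nonrespondent mean)
     = 0.38 × (47 − 42.5) = 0.38 × 4.5 = 1.71.

+1.7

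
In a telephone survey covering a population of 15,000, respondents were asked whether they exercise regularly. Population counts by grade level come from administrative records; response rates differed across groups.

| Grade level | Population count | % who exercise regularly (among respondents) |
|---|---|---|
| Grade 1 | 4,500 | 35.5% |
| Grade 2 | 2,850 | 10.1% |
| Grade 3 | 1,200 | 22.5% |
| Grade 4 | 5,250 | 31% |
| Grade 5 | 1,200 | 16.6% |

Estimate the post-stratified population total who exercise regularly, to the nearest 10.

3,980

Estimated count per cell = population count × respondent percentage:
  Grade 1: 4,500 × 35.5% = 1597.5
  Grade 2: 2,850 × 10.1% = 287.85
  Grade 3: 1,200 × 22.5% = 270
  Grade 4: 5,250 × 31% = 1627.5
  Grade 5: 1,200 × 16.6% = 199.2
Estimated total = 3982.05 → 3,980.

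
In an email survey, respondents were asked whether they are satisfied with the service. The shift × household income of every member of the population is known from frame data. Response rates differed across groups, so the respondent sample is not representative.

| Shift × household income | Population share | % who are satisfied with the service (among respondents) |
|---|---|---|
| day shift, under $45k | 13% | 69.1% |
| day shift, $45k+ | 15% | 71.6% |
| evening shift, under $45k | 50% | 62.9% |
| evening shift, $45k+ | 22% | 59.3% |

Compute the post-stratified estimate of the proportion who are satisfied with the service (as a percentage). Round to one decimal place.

64.2%

Each cell contributes population-share × respondent value:
  day shift, under $45k: 0.13 × 69.1 = 8.983
  day shift, $45k+: 0.15 × 71.6 = 10.74
  evening shift, under $45k: 0.5 × 62.9 = 31.45
  evening shift, $45k+: 0.22 × 59.3 = 13.046
Post-stratified estimate = 64.219 → 64.2%.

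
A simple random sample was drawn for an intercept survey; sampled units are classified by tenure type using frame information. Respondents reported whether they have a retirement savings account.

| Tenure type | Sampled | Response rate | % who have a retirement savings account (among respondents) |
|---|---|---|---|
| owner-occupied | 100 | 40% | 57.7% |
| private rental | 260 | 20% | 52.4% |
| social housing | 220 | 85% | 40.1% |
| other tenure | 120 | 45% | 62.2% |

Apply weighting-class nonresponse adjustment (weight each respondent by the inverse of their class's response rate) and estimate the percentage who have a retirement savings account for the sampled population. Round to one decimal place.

51.0%

Each respondent's weight = sampled/responded in their class; summing within a class gives n_sampled, so:
  owner-occupied: 100 × 57.7 = 5770
  private rental: 260 × 52.4 = 13,624
  social housing: 220 × 40.1 = 8822
  other tenure: 120 × 62.2 = 7464
Adjusted estimate = 35,680 / 700 = 50.9714 → 51.0%.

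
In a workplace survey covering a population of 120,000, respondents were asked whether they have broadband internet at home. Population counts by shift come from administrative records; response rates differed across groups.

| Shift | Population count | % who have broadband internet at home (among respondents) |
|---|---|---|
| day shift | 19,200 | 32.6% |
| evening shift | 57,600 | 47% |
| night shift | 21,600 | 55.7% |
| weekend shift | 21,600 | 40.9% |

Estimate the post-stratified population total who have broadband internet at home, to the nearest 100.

54,200

Estimated count per cell = population count × respondent percentage:
  day shift: 19,200 × 32.6% = 6259.2
  evening shift: 57,600 × 47% = 27,072
  night shift: 21,600 × 55.7% = 12031.2
  weekend shift: 21,600 × 40.9% = 8834.4
Estimated total = 54196.8 → 54,200.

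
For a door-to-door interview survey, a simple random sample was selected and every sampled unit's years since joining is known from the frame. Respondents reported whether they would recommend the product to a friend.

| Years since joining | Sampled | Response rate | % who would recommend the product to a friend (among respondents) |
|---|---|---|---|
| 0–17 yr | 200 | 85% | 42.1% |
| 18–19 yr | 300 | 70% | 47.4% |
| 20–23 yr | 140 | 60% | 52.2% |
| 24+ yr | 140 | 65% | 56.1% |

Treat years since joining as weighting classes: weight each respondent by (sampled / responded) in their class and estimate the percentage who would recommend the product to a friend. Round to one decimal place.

Inverse-response-rate weighting restores each class to its sampled count, so class totals weight by n_sampled:
  0–17 yr: 200 × 42.1 = 8420
  18–19 yr: 300 × 47.4 = 14,220
  20–23 yr: 140 × 52.2 = 7308
  24+ yr: 140 × 56.1 = 7854
Adjusted estimate = 37,802 / 780 = 48.4641 → 48.5%.

48.5%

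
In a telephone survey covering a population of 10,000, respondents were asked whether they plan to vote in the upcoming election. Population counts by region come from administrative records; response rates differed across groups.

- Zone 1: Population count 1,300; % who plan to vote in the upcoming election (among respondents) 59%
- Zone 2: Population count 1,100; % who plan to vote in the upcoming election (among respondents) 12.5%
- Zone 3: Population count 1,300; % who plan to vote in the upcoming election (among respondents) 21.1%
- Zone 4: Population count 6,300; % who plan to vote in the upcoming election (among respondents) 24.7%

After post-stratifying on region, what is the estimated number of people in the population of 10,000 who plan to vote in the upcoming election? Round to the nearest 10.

2,730

Each cell contributes its population count × the respondent rate:
  Zone 1: 1,300 × 59% = 767
  Zone 2: 1,100 × 12.5% = 137.5
  Zone 3: 1,300 × 21.1% = 274.3
  Zone 4: 6,300 × 24.7% = 1556.1
Estimated total = 2734.9 → 2,730.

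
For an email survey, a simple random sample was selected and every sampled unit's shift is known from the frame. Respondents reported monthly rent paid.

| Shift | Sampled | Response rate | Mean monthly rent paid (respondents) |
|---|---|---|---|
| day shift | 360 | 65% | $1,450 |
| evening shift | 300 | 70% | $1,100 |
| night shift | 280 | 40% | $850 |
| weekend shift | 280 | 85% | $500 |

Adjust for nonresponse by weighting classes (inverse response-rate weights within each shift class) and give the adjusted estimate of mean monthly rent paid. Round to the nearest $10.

$1,010

With weight = n_sampled/n_responded per class, the weighted class total is n_sampled:
  day shift: 360 × 1450 = 522,000
  evening shift: 300 × 1100 = 330,000
  night shift: 280 × 850 = 238,000
  weekend shift: 280 × 500 = 140,000
Adjusted estimate = 1,230,000 / 1,220 = 1008.2 → $1,010.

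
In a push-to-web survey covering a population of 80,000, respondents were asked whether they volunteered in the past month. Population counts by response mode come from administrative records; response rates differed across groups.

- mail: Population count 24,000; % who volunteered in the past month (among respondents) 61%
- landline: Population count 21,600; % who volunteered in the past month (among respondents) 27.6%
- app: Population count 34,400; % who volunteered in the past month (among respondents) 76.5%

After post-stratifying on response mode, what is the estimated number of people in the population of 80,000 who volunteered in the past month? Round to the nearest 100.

46,900

Apply each group's respondent rate to its population count:
  mail: 24,000 × 61% = 14,640
  landline: 21,600 × 27.6% = 5961.6
  app: 34,400 × 76.5% = 26,316
Estimated total = 46917.6 → 46,900.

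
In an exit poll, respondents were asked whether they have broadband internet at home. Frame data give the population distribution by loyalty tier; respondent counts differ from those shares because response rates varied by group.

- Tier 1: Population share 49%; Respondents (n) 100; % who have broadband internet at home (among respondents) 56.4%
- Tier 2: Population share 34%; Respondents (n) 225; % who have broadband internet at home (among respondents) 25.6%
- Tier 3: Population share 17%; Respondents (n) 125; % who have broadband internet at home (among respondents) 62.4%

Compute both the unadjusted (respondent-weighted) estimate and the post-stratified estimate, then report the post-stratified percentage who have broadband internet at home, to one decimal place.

Unadjusted (pooled respondent) estimate weights by respondent counts:
  (100/450)×56.4 + (225/450)×25.6 + (125/450)×62.4 = 42.6667%
Post-stratifying to population shares instead:
  0.49×56.4 + 0.34×25.6 + 0.17×62.4 = 46.948%

46.9%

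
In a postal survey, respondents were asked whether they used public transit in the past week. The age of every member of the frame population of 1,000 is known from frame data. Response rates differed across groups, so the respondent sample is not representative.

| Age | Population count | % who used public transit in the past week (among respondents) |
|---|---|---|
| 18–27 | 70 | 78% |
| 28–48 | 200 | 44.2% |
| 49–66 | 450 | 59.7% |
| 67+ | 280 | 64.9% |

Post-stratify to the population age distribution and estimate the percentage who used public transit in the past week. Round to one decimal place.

59.3%

Weight each group's respondent value by its population share:
  18–27: (70/1,000) × 78 = 5.46
  28–48: (200/1,000) × 44.2 = 8.84
  49–66: (450/1,000) × 59.7 = 26.865
  67+: (280/1,000) × 64.9 = 18.172
Post-stratified estimate = 59.337 → 59.3%.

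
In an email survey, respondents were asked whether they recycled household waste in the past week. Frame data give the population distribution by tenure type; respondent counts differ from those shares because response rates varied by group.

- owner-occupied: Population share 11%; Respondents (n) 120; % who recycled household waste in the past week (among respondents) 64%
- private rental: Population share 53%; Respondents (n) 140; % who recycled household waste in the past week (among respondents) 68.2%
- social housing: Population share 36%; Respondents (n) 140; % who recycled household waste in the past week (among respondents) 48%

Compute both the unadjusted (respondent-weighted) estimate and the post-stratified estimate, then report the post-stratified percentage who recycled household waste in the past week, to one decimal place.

60.5%

Without adjustment, the pooled respondent share is:
  (120/400)×64 + (140/400)×68.2 + (140/400)×48 = 59.87%
Post-stratified estimate weights by population shares:
  0.11×64 + 0.53×68.2 + 0.36×48 = 60.466%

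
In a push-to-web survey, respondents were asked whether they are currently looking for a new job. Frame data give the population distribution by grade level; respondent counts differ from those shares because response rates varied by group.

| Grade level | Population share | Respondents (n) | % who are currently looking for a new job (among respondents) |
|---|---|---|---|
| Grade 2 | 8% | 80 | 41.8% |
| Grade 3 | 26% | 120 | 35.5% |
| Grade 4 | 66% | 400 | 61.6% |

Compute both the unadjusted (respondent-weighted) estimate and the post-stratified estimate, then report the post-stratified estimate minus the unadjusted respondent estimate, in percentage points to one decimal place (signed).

Unadjusted (pooled respondent) estimate weights by respondent counts:
  (80/600)×41.8 + (120/600)×35.5 + (400/600)×61.6 = 53.74%
Post-stratified estimate weights by population shares:
  0.08×41.8 + 0.26×35.5 + 0.66×61.6 = 53.23%
Difference = 53.23 − 53.74 = -0.51 pp.

-0.5 percentage points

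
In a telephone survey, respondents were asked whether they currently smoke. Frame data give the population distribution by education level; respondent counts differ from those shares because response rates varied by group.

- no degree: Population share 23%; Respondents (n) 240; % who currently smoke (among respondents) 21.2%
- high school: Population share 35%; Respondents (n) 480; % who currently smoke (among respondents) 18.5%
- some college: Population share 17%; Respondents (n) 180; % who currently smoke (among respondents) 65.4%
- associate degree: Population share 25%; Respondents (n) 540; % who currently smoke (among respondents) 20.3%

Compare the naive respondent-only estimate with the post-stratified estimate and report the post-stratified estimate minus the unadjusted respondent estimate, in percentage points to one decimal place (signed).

+2.1 percentage points

Naive respondent-only estimate (weights = respondent counts):
  (240/1440)×21.2 + (480/1440)×18.5 + (180/1440)×65.4 + (540/1440)×20.3 = 25.4875%
Reweighting by population education level shares:
  0.23×21.2 + 0.35×18.5 + 0.17×65.4 + 0.25×20.3 = 27.544%
Difference = 27.544 − 25.4875 = 2.0565 pp.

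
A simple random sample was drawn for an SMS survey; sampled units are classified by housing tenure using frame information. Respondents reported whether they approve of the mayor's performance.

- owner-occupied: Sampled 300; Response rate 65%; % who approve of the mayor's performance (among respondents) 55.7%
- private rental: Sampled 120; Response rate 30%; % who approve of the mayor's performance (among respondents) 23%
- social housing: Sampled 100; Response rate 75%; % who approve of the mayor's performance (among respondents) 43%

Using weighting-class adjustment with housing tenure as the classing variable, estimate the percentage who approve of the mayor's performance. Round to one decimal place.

45.7%

Each respondent's weight = sampled/responded in their class; summing within a class gives n_sampled, so:
  owner-occupied: 300 × 55.7 = 16,710
  private rental: 120 × 23 = 2760
  social housing: 100 × 43 = 4300
Adjusted estimate = 23,770 / 520 = 45.7115 → 45.7%.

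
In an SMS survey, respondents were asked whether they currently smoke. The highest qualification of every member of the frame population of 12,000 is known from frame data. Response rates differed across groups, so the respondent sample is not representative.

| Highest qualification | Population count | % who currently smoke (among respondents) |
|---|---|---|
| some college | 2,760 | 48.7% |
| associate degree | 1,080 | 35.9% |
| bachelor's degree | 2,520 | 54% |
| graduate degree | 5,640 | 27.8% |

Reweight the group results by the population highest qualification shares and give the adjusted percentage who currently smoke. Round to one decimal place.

Weight each group's respondent value by its population share:
  some college: (2,760/12,000) × 48.7 = 11.201
  associate degree: (1,080/12,000) × 35.9 = 3.231
  bachelor's degree: (2,520/12,000) × 54 = 11.34
  graduate degree: (5,640/12,000) × 27.8 = 13.066
Post-stratified estimate = 38.838 → 38.8%.

38.8%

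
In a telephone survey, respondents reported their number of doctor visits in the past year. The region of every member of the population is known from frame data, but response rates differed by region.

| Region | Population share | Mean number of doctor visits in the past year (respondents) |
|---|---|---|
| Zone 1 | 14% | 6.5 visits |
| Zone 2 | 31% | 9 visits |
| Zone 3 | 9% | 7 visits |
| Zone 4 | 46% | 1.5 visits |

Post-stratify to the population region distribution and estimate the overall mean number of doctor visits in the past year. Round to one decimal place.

5.0

Reweight to the known region distribution:
  Zone 1: 0.14 × 6.5 = 0.91
  Zone 2: 0.31 × 9 = 2.79
  Zone 3: 0.09 × 7 = 0.63
  Zone 4: 0.46 × 1.5 = 0.69
Post-stratified estimate = 5.02 → 5.0.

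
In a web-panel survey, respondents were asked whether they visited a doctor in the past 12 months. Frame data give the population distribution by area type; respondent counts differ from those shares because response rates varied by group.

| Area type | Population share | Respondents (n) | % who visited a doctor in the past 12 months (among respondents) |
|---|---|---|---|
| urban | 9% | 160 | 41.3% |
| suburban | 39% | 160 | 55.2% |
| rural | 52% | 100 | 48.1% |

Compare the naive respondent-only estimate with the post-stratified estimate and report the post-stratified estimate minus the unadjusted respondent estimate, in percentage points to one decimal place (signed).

Unadjusted (pooled respondent) estimate weights by respondent counts:
  (160/420)×41.3 + (160/420)×55.2 + (100/420)×48.1 = 48.2143%
Post-stratified estimate weights by population shares:
  0.09×41.3 + 0.39×55.2 + 0.52×48.1 = 50.257%
Difference = 50.257 − 48.2143 = 2.0427 pp.

+2.0 percentage points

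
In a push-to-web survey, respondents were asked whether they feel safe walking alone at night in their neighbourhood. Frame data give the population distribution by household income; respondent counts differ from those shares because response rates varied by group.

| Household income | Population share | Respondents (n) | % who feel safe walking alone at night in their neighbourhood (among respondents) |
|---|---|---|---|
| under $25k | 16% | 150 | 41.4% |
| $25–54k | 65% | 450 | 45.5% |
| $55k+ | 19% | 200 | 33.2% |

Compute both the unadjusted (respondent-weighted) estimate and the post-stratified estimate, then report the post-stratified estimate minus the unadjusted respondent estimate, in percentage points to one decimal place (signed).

Naive respondent-only estimate (weights = respondent counts):
  (150/800)×41.4 + (450/800)×45.5 + (200/800)×33.2 = 41.6562%
Post-stratifying to population shares instead:
  0.16×41.4 + 0.65×45.5 + 0.19×33.2 = 42.507%
Difference = 42.507 − 41.6562 = 0.8507 pp.

+0.9 percentage points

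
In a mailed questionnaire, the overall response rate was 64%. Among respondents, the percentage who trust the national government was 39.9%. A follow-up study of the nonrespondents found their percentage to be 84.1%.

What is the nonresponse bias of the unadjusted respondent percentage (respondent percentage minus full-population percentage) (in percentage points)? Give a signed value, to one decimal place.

Nonresponse fraction = 1 − 0.64 = 0.36.
Bias = (nonresponse fraction) × (respondent percentage − nonrespondent percentage)
     = 0.36 × (39.9 − 84.1) = 0.36 × -44.2 = -15.912.

-15.9 percentage points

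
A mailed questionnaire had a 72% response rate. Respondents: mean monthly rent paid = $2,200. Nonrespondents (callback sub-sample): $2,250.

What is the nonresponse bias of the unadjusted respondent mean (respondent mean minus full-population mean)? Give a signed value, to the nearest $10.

-$10

Nonresponse fraction = 1 − 0.72 = 0.28.
Bias = (nonresponse fraction) × (respondent mean − nonrespondent mean)
     = 0.28 × (2200 − 2250) = 0.28 × -50 = -14.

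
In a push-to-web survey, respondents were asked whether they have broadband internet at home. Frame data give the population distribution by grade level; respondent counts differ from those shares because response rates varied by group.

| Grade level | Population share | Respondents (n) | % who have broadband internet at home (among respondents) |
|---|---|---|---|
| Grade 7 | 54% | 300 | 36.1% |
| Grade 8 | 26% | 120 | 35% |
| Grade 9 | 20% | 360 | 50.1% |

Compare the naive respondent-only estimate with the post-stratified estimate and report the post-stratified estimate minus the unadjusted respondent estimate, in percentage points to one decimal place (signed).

-3.8 percentage points

Unadjusted (pooled respondent) estimate weights by respondent counts:
  (300/780)×36.1 + (120/780)×35 + (360/780)×50.1 = 42.3923%
Post-stratifying to population shares instead:
  0.54×36.1 + 0.26×35 + 0.2×50.1 = 38.614%
Difference = 38.614 − 42.3923 = -3.7783 pp.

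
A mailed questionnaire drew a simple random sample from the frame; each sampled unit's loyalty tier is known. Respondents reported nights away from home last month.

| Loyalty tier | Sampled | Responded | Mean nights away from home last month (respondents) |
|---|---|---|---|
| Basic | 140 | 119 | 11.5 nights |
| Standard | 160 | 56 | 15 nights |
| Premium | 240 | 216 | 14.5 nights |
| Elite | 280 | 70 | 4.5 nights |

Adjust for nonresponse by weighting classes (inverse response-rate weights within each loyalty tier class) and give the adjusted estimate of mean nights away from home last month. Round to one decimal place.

Response rates by class: Basic 119/140 = 85%, Standard 56/160 = 35%, Premium 216/240 = 90%, Elite 70/280 = 25%.
Each respondent's weight = sampled/responded in their class; summing within a class gives n_sampled, so:
  Basic: 140 × 11.5 = 1610
  Standard: 160 × 15 = 2400
  Premium: 240 × 14.5 = 3480
  Elite: 280 × 4.5 = 1260
Adjusted estimate = 8750 / 820 = 10.6707 → 10.7.

10.7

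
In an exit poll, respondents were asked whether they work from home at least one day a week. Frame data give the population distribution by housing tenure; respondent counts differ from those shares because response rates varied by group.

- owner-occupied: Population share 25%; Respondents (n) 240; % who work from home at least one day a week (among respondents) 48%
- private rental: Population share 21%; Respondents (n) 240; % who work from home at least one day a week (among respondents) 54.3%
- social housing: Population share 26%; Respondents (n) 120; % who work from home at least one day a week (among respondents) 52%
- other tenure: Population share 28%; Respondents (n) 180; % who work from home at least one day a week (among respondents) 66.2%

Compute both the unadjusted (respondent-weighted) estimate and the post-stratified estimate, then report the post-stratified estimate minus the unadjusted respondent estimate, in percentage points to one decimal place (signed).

+0.7 percentage points

Naive respondent-only estimate (weights = respondent counts):
  (240/780)×48 + (240/780)×54.3 + (120/780)×52 + (180/780)×66.2 = 54.7538%
Reweighting by population housing tenure shares:
  0.25×48 + 0.21×54.3 + 0.26×52 + 0.28×66.2 = 55.459%
Difference = 55.459 − 54.7538 = 0.7052 pp.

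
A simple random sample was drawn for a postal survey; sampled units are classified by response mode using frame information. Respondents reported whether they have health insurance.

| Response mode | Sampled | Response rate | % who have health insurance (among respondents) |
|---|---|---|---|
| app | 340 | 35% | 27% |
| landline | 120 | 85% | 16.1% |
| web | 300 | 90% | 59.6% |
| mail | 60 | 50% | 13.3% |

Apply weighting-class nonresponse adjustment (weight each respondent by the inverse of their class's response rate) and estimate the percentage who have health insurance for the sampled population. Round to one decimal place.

36.3%

Each respondent's weight = sampled/responded in their class; summing within a class gives n_sampled, so:
  app: 340 × 27 = 9180
  landline: 120 × 16.1 = 1932
  web: 300 × 59.6 = 17,880
  mail: 60 × 13.3 = 798
Adjusted estimate = 29,790 / 820 = 36.3293 → 36.3%.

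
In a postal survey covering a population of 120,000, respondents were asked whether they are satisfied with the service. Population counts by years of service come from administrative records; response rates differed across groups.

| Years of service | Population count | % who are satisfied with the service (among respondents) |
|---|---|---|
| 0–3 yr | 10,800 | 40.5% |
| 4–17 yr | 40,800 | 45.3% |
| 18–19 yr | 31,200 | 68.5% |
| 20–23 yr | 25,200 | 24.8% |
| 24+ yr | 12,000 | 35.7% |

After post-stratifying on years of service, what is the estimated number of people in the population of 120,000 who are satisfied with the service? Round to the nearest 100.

54,800

Each cell contributes its population count × the respondent rate:
  0–3 yr: 10,800 × 40.5% = 4374
  4–17 yr: 40,800 × 45.3% = 18482.4
  18–19 yr: 31,200 × 68.5% = 21,372
  20–23 yr: 25,200 × 24.8% = 6249.6
  24+ yr: 12,000 × 35.7% = 4284
Estimated total = 54,762 → 54,800.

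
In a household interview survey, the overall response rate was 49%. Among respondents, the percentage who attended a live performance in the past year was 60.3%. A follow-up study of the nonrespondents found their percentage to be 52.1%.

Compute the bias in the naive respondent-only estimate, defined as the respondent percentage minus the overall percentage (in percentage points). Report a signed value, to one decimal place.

+4.2 percentage points

Nonresponse fraction = 1 − 0.49 = 0.51.
Bias = (nonresponse fraction) × (respondent percentage − nonrespondent percentage)
     = 0.51 × (60.3 − 52.1) = 0.51 × 8.2 = 4.182.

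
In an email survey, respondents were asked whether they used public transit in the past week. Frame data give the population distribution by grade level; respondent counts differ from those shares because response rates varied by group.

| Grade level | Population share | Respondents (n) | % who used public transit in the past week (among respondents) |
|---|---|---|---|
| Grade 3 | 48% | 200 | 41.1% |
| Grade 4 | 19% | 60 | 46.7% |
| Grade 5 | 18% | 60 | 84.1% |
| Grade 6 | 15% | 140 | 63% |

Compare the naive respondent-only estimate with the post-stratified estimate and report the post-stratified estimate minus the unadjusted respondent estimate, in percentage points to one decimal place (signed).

Naive respondent-only estimate (weights = respondent counts):
  (200/460)×41.1 + (60/460)×46.7 + (60/460)×84.1 + (140/460)×63 = 54.1043%
Post-stratifying to population shares instead:
  0.48×41.1 + 0.19×46.7 + 0.18×84.1 + 0.15×63 = 53.189%
Difference = 53.189 − 54.1043 = -0.9153 pp.

-0.9 percentage points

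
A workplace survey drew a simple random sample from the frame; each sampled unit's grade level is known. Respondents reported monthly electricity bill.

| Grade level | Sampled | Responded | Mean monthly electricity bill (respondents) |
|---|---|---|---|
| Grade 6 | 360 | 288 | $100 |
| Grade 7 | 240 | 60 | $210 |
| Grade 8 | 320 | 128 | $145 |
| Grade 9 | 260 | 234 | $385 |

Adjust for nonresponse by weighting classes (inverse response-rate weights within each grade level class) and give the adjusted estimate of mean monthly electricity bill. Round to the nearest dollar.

Class response rates: Grade 6 288/360 = 80%, Grade 7 60/240 = 25%, Grade 8 128/320 = 40%, Grade 9 234/260 = 90%.
Each respondent's weight = sampled/responded in their class; summing within a class gives n_sampled, so:
  Grade 6: 360 × 100 = 36,000
  Grade 7: 240 × 210 = 50,400
  Grade 8: 320 × 145 = 46,400
  Grade 9: 260 × 385 = 100,100
Adjusted estimate = 232,900 / 1,180 = 197.373 → $197.

$197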